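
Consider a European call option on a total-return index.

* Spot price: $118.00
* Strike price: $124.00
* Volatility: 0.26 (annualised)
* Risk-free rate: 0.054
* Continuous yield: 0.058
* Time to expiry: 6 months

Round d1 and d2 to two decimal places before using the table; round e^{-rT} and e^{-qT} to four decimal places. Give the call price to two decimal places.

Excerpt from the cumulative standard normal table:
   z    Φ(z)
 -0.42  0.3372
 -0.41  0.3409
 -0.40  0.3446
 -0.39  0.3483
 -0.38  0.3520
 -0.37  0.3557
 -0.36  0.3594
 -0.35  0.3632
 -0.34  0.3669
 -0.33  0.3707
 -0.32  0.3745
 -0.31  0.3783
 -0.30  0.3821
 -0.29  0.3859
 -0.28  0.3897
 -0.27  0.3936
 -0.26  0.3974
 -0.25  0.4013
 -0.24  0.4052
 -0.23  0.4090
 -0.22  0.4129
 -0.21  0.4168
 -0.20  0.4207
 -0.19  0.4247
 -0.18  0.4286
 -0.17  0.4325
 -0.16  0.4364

$5.75

σ√T = 0.26·√0.5 = 0.1838
ln(S/K) + (r − q + σ²/2)T = ln(118/124) + (0.054 − 0.058 + 0.26²/2)·0.5 = -0.0496 + 0.0149 = -0.0347
d₁ = -0.0347 / 0.1838 = -0.1887 which rounds to -0.19
d₂ = d₁ − σ√T = -0.1887 − 0.1838 = -0.3726 which rounds to -0.37
exp(−qT) = exp(−0.058·0.5) = 0.9714;  exp(−rT) = exp(−0.054·0.5) = 0.9734
N(d₁) = N(-0.19) = 0.4247;  N(d₂) = N(-0.37) = 0.3557
C = 118·0.9714·0.4247 − 124·0.9734·0.3557 = 48.6813 − 42.9336 = 5.7478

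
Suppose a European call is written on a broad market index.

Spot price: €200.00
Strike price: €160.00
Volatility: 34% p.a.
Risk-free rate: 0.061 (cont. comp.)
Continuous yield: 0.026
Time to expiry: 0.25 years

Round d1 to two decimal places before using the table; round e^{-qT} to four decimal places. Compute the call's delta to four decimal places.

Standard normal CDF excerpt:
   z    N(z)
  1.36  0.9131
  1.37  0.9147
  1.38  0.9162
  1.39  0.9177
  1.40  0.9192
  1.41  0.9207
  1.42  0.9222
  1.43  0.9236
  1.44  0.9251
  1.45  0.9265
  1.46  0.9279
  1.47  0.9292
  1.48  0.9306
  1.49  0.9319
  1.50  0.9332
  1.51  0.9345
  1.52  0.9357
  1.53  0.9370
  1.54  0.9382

σ√T = 0.34 × 0.5000 = 0.1700
d₁ = [ln(200/160) + (0.061 − 0.026 + 0.34²/2)·0.25] / 0.1700 = [0.2231 + 0.0232] / 0.1700 = 1.4491 ⇒ 1.45
N(d₁) = N(1.45) = 0.9265
Δ_call = exp(−qT)·N(d₁) = 0.9935·0.9265 = 0.9205

0.9205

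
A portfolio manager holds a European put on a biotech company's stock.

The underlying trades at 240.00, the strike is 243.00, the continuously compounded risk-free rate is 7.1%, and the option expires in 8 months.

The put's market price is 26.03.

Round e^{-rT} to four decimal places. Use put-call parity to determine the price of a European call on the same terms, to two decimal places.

exp(−rT) = exp(−0.071·0.6667) = 0.9538
Put-call parity: C − P = S − K·e^(−rT) = 240 − 243·0.9538 = 240 − 231.7734 = 8.2266
C = P + (C − P) = 26.03 + (8.2266) = 34.2566

34.26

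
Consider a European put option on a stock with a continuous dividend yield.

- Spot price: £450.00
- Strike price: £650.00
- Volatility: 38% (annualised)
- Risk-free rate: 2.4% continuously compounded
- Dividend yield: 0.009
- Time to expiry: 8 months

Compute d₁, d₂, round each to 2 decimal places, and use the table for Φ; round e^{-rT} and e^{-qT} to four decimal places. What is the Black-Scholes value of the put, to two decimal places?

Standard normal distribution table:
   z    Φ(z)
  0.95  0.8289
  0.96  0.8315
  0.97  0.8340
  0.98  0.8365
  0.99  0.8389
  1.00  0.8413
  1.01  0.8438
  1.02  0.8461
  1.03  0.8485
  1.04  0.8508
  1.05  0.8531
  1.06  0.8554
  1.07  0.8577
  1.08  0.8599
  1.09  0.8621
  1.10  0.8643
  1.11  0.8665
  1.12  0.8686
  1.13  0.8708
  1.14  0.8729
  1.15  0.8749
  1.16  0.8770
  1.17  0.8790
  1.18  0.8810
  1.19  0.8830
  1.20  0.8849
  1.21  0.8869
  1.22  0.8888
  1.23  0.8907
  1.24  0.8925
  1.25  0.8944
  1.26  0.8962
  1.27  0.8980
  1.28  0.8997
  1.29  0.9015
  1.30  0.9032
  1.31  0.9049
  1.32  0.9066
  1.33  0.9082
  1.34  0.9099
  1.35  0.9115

σ√T = 0.38 × 0.8165 = 0.3103
ln(S/K) + (r − q + σ²/2)T = ln(450/650) + (0.024 − 0.009 + 0.38²/2)·0.6667 = -0.3677 + 0.0581 = -0.3096
d₁ = -0.3096 / 0.3103 = -0.9978 ≈ -1.00
d₂ = d₁ − σ√T = -0.9978 − 0.3103 = -1.3081 ≈ -1.31
exp(−qT) = exp(−0.009·0.6667) = 0.9940;  exp(−rT) = exp(−0.024·0.6667) = 0.9841
P = 650·0.9841·N(1.31) − 450·0.9940·N(1.00) = 650·0.9841·0.9049 − 450·0.9940·0.8413 = 578.8329 − 376.3135 = 202.5194

£202.52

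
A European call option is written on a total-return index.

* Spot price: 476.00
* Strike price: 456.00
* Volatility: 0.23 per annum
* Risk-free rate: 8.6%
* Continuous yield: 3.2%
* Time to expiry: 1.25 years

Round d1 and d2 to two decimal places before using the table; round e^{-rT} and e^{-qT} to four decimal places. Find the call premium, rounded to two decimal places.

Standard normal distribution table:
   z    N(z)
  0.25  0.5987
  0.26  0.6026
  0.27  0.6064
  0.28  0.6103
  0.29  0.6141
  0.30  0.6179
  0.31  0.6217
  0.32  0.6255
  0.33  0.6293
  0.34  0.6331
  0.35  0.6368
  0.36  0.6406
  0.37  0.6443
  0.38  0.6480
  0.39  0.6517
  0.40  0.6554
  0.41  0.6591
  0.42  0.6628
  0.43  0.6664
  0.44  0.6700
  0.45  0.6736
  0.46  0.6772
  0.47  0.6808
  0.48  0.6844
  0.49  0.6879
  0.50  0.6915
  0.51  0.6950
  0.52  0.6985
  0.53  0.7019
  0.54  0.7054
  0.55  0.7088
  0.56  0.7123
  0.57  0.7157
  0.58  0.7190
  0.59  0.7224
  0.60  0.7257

72.71

σ√T = 0.23·√1.25 = 0.2571
d₁ = [ln(476/456) + (0.086 − 0.032 + ½·0.23²)·1.25] / (σ√T) = (0.0429 + 0.1006) / 0.2571 = 0.5580 ⇒ 0.56
d₂ = 0.5580 − 0.2571 = 0.3008 ⇒ 0.30
exp(−qT) = exp(−0.032·1.25) = 0.9608;  exp(−rT) = exp(−0.086·1.25) = 0.8981
N(d₁) = N(0.56) = 0.7123;  N(d₂) = N(0.30) = 0.6179
C = 476·0.9608·0.7123 − 456·0.8981·0.6179 = 325.7639 − 253.0508 = 72.7130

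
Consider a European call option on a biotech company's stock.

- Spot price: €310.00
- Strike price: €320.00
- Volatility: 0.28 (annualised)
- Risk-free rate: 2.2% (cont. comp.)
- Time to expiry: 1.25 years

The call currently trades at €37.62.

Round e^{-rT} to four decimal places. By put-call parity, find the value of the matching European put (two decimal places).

€38.95

exp(−rT) = exp(−0.022·1.25) = 0.9729
Put-call parity: C − P = S − K·e^(−rT) = 310 − 320·0.9729 = 310 − 311.3280 = -1.3280
P = C − (C − P) = 37.62 − (-1.3280) = 38.9480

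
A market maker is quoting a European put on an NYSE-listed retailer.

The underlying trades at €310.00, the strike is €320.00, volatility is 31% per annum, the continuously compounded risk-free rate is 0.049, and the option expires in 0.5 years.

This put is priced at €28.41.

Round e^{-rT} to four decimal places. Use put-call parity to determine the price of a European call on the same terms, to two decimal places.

€26.15

e^(−rT) = e^(−0.049·0.5) = 0.9758
Put-call parity: C − P = S − K·e^(−rT) = 310 − 320·0.9758 = 310 − 312.2560 = -2.2560
C = P + (C − P) = 28.41 + (-2.2560) = 26.1540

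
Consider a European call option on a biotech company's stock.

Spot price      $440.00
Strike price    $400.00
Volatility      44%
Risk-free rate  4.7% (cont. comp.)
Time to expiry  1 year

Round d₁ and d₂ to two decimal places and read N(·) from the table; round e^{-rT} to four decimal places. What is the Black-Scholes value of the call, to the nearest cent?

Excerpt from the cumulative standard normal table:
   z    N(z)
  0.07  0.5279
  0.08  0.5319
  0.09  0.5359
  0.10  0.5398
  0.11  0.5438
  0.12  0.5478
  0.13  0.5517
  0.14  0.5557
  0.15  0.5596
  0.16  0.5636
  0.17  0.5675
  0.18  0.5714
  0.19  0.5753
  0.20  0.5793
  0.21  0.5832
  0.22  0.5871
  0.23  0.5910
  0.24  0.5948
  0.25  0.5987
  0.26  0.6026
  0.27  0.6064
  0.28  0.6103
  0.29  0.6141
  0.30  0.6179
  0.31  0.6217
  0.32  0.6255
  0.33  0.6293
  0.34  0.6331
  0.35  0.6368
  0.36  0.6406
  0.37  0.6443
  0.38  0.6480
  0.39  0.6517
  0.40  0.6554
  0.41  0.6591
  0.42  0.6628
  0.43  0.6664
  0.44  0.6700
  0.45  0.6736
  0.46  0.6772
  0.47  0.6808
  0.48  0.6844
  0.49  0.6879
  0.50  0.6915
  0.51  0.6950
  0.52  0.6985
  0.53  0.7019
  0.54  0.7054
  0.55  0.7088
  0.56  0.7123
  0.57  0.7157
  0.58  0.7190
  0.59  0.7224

$104.37

σ√T = 0.44·√1 = 0.4400
ln(S/K) + (r + σ²/2)T = ln(440/400) + (0.047 + 0.44²/2)·1 = 0.0953 + 0.1438 = 0.2391
d₁ = 0.2391 / 0.4400 = 0.5434 which rounds to 0.54
d₂ = d₁ − σ√T = 0.5434 − 0.4400 = 0.1034 which rounds to 0.10
exp(−rT) = exp(−0.047·1) = 0.9541
C = 440·N(0.54) − 400·0.9541·N(0.10) = 440·0.7054 − 400·0.9541·0.5398 = 310.3760 − 206.0093 = 104.3667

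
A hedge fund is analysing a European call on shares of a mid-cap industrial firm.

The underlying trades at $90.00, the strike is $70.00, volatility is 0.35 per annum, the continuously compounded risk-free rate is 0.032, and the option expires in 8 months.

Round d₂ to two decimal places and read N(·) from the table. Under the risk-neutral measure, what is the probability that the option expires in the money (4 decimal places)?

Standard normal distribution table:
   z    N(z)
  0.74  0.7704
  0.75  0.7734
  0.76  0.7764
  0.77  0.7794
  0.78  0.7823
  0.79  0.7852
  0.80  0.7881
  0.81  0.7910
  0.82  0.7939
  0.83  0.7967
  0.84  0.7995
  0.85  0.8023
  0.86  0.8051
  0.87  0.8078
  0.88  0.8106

0.7910

σ√T = 0.35 × 0.8165 = 0.2858
d₁ = [ln(90/70) + (0.032 + 0.35²/2)·0.6667] / 0.2858 = [0.2513 + 0.0622] / 0.2858 = 1.0970 which rounds to 1.10
d₂ = d₁ − σ√T = 1.0970 − 0.2858 = 0.8112 which rounds to 0.81
Risk-neutral Pr[S_T > K] = N(d₂) = N(0.81) = 0.7910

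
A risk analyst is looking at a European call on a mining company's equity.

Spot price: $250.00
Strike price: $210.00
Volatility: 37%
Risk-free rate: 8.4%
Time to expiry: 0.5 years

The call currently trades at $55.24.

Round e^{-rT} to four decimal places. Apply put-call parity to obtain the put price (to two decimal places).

exp(−rT) = exp(−0.084·0.5) = 0.9589
Put-call parity: C − P = S − K·e^(−rT) = 250 − 210·0.9589 = 250 − 201.3690 = 48.6310
P = C − (C − P) = 55.24 − (48.6310) = 6.6090

$6.61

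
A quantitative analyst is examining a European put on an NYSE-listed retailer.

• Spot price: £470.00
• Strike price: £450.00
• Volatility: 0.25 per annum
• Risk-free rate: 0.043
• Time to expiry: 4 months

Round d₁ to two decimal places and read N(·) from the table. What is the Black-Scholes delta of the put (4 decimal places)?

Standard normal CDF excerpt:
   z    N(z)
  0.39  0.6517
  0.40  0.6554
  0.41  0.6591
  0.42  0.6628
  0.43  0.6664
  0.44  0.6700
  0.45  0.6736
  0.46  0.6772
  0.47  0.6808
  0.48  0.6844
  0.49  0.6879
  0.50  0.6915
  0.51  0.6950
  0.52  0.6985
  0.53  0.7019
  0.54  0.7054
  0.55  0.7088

σ√T = 0.25 × 0.5774 = 0.1443
d₁ = [ln(470/450) + (0.043 + 0.25²/2)·0.3333] / 0.1443 = [0.0435 + 0.0247] / 0.1443 = 0.4727 ≈ 0.47
N(d₁) = N(0.47) = 0.6808
Δ_put = N(d₁) − 1 = 0.6808 − 1 = -0.3192

-0.3192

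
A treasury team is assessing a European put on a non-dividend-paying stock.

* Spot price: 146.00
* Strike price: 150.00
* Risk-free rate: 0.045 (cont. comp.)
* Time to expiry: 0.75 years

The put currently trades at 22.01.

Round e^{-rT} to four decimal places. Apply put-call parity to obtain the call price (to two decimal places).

e^(−rT) = e^(−0.045·0.75) = 0.9668
Put-call parity: C − P = S − K·e^(−rT) = 146 − 150·0.9668 = 146 − 145.0200 = 0.9800
C = P + (C − P) = 22.01 + (0.9800) = 22.9900

22.99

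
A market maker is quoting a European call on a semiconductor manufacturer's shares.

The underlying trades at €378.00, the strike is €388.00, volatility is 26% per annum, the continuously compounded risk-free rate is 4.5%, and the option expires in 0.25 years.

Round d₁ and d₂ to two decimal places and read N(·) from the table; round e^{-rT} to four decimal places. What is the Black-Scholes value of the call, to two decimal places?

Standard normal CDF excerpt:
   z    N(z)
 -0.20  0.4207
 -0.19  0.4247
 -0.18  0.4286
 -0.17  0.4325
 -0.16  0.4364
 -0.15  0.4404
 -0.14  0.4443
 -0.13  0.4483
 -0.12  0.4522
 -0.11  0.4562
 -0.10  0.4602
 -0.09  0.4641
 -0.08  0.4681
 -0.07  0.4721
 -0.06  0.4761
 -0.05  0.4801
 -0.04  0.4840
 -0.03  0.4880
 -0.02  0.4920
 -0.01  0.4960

σ√T = 0.26 × 0.5000 = 0.1300
d₁ = [ln(378/388) + (0.045 + 0.26²/2)·0.25] / 0.1300 = [-0.0261 + 0.0197] / 0.1300 = -0.0493 which rounds to -0.05
d₂ = d₁ − σ√T = -0.0493 − 0.1300 = -0.1793 which rounds to -0.18
exp(−rT) = exp(−0.045·0.25) = 0.9888
N(d₁) = N(-0.05) = 0.4801;  N(d₂) = N(-0.18) = 0.4286
C = 378·0.4801 − 388·0.9888·0.4286 = 181.4778 − 164.4343 = 17.0435

€17.04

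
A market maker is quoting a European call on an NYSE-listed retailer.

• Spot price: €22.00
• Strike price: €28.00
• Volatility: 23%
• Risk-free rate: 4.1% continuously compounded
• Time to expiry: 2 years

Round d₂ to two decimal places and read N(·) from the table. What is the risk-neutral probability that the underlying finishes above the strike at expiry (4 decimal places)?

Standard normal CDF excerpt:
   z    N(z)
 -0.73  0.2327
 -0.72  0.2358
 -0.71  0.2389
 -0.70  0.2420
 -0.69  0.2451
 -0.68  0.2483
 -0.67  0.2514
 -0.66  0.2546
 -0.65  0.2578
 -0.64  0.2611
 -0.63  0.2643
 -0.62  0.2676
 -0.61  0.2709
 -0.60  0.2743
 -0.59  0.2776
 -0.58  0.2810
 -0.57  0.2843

0.2578

σ√T = 0.23 × 1.4142 = 0.3253
d₁ = [ln(22/28) + (0.041 + ½·0.23²)·2] / (σ√T) = (-0.2412 + 0.1349) / 0.3253 = -0.3267 ≈ -0.33
d₂ = -0.3267 − 0.3253 = -0.6520 ≈ -0.65
Pr(exercise) under Q = N(d₂) = 0.2578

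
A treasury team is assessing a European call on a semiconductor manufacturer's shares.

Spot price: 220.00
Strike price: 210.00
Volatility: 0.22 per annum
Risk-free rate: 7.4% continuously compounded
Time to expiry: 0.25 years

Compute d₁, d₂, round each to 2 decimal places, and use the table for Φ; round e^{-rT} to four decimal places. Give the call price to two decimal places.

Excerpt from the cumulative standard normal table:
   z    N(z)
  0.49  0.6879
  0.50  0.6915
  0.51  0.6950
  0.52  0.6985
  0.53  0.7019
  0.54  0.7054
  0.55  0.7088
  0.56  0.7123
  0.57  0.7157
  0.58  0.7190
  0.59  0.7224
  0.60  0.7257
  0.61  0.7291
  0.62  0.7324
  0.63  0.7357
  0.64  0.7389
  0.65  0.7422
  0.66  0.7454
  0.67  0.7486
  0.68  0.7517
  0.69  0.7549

σ√T = 0.22 × 0.5000 = 0.1100
d₁ = [ln(220/210) + (0.074 + ½·0.22²)·0.25] / (σ√T) = (0.0465 + 0.0245) / 0.1100 = 0.6461 ≈ 0.65
d₂ = 0.6461 − 0.1100 = 0.5361 ≈ 0.54
e^(−rT) = e^(−0.074·0.25) = 0.9817
C = 220·N(0.65) − 210·0.9817·N(0.54) = 220·0.7422 − 210·0.9817·0.7054 = 163.2840 − 145.4231 = 17.8609

17.86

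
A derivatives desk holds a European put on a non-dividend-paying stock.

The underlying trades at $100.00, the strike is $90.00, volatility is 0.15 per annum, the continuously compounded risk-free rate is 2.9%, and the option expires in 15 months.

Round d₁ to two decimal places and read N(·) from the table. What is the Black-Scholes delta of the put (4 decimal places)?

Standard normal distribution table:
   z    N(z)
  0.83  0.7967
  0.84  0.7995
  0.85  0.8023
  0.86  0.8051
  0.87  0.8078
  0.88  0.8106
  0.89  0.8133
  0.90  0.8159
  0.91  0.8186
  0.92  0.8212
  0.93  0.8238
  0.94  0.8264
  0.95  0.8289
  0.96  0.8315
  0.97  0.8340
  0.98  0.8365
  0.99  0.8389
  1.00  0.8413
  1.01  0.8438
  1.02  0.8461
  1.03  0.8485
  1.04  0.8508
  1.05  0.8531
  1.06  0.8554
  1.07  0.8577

-0.1762

T = 1.25;  σ√T = 0.1677
d₁ = [ln(100/90) + (0.029 + ½·0.15²)·1.25] / (σ√T) = (0.1054 + 0.0503) / 0.1677 = 0.9283 which rounds to 0.93
N(d₁) = N(0.93) = 0.8238
Δ_put = N(d₁) − 1 = 0.8238 − 1 = -0.1762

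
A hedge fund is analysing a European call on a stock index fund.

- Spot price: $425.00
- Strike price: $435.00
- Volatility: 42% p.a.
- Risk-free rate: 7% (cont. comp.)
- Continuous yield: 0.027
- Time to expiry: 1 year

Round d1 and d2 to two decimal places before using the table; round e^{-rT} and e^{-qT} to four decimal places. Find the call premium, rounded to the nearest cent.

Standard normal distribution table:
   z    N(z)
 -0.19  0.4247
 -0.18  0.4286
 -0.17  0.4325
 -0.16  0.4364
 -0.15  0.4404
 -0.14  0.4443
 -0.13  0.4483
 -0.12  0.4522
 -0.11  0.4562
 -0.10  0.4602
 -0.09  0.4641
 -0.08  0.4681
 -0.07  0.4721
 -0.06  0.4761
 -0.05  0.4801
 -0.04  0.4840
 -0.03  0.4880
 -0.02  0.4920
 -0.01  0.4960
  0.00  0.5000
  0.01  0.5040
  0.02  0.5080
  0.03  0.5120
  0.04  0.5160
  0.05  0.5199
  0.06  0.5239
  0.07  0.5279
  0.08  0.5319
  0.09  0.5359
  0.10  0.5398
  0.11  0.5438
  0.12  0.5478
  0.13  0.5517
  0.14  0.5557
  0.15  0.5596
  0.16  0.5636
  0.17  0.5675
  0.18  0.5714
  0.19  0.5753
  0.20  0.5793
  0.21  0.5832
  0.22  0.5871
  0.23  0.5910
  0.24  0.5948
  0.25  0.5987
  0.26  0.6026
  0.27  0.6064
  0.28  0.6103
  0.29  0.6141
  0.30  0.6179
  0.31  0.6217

$72.29

σ√T = 0.42·√1 = 0.4200
d₁ = [ln(425/435) + (0.07 − 0.027 + 0.42²/2)·1] / 0.4200 = [-0.0233 + 0.1312] / 0.4200 = 0.2570 ≈ 0.26
d₂ = d₁ − σ√T = 0.2570 − 0.4200 = -0.1630 ≈ -0.16
e^(−qT) = e^(−0.027·1) = 0.9734;  e^(−rT) = e^(−0.07·1) = 0.9324
N(d₁) = N(0.26) = 0.6026;  N(d₂) = N(-0.16) = 0.4364
C = 425·0.9734·0.6026 − 435·0.9324·0.4364 = 249.2926 − 177.0012 = 72.2914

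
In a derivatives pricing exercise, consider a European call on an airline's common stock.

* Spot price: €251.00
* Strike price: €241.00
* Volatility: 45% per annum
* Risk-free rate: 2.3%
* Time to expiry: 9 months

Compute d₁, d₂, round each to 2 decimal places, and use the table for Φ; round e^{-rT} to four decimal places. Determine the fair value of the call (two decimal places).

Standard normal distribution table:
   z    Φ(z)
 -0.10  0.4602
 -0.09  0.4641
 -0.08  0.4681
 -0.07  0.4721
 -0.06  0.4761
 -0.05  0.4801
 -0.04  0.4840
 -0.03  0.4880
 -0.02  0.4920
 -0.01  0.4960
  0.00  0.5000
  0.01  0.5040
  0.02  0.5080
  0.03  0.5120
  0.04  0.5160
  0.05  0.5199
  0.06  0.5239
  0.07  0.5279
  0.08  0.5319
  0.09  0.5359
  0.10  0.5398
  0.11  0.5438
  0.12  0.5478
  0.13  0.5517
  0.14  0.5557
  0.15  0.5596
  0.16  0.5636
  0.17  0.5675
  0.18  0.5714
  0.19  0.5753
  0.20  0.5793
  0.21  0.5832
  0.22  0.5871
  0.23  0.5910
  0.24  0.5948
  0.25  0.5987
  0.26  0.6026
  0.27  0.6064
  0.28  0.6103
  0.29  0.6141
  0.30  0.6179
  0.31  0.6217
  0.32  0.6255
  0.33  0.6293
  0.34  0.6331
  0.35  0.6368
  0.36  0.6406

€45.18

T = 0.75;  σ√T = 0.3897
d₁ = [ln(251/241) + (0.023 + 0.45²/2)·0.75] / 0.3897 = [0.0407 + 0.0932] / 0.3897 = 0.3434 → 0.34
d₂ = d₁ − σ√T = 0.3434 − 0.3897 = -0.0463 → -0.05
e^(−rT) = e^(−0.023·0.75) = 0.9829
C = 251·N(0.34) − 241·0.9829·N(-0.05) = 251·0.6331 − 241·0.9829·0.4801 = 158.9081 − 113.7256 = 45.1825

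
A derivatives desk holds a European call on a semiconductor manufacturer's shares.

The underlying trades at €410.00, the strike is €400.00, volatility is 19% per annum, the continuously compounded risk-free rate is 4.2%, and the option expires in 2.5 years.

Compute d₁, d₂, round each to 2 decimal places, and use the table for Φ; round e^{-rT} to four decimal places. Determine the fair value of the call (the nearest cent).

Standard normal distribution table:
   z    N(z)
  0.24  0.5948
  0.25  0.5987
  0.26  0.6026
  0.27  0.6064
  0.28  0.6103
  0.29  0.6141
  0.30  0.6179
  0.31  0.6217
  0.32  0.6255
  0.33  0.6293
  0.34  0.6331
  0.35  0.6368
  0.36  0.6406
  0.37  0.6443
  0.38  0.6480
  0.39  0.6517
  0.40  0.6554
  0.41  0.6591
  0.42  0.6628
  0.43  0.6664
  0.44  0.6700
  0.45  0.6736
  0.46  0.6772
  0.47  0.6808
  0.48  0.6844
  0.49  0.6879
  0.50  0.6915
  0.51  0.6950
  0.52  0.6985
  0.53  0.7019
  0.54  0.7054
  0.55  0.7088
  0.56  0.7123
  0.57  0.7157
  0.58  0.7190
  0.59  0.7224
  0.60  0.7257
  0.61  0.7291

σ√T = 0.19·√2.5 = 0.3004
d₁ = [ln(410/400) + (0.042 + ½·0.19²)·2.5] / (σ√T) = (0.0247 + 0.1501) / 0.3004 = 0.5819 → 0.58
d₂ = 0.5819 − 0.3004 = 0.2815 → 0.28
e^(−rT) = e^(−0.042·2.5) = 0.9003
N(d₁) = N(0.58) = 0.7190;  N(d₂) = N(0.28) = 0.6103
C = 410·0.7190 − 400·0.9003·0.6103 = 294.7900 − 219.7812 = 75.0088

€75.01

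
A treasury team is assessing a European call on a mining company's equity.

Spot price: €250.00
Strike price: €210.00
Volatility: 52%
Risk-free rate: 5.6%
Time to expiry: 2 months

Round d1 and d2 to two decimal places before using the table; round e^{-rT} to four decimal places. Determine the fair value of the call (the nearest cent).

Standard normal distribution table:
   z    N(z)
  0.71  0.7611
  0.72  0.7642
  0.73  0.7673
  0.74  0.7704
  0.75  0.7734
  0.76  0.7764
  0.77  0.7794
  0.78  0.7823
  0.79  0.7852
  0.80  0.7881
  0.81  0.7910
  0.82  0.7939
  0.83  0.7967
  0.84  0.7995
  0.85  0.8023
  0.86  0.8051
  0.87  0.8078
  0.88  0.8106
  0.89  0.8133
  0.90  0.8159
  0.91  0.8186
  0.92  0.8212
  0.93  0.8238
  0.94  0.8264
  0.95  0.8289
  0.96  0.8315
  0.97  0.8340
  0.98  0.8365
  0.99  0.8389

€46.97

σ√T = 0.52 × 0.4082 = 0.2123
d₁ = [ln(250/210) + (0.056 + 0.52²/2)·0.1667] / 0.2123 = [0.1744 + 0.0319] / 0.2123 = 0.9714 ⇒ 0.97
d₂ = d₁ − σ√T = 0.9714 − 0.2123 = 0.7591 ⇒ 0.76
e^(−rT) = e^(−0.056·0.1667) = 0.9907
N(d₁) = N(0.97) = 0.8340;  N(d₂) = N(0.76) = 0.7764
C = 250·0.8340 − 210·0.9907·0.7764 = 208.5000 − 161.5277 = 46.9723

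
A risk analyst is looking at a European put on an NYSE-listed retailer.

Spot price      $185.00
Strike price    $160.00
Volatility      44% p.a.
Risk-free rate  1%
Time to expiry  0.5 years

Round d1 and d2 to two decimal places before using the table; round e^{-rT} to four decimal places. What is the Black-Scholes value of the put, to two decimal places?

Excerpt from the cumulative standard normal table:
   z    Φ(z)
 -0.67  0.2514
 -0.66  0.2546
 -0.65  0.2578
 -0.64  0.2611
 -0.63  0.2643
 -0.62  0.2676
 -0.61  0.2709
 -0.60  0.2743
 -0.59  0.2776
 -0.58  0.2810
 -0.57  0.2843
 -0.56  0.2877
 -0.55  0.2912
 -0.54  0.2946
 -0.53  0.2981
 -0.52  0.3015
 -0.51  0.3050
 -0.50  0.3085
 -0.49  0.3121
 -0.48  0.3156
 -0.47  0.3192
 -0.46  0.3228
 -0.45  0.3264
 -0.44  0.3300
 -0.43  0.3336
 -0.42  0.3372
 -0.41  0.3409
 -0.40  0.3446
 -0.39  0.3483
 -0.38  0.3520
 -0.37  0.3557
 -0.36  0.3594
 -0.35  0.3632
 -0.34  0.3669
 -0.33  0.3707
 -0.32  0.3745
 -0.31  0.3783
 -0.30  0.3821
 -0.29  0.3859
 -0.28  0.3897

σ√T = 0.44 × 0.7071 = 0.3111
d₁ = [ln(185/160) + (0.01 + 0.44²/2)·0.5] / 0.3111 = [0.1452 + 0.0534] / 0.3111 = 0.6383 → 0.64
d₂ = d₁ − σ√T = 0.6383 − 0.3111 = 0.3271 → 0.33
exp(−rT) = exp(−0.01·0.5) = 0.9950
N(−d₂) = N(-0.33) = 0.3707;  N(−d₁) = N(-0.64) = 0.2611
P = 160·0.9950·0.3707 − 185·0.2611 = 59.0154 − 48.3035 = 10.7119

$10.71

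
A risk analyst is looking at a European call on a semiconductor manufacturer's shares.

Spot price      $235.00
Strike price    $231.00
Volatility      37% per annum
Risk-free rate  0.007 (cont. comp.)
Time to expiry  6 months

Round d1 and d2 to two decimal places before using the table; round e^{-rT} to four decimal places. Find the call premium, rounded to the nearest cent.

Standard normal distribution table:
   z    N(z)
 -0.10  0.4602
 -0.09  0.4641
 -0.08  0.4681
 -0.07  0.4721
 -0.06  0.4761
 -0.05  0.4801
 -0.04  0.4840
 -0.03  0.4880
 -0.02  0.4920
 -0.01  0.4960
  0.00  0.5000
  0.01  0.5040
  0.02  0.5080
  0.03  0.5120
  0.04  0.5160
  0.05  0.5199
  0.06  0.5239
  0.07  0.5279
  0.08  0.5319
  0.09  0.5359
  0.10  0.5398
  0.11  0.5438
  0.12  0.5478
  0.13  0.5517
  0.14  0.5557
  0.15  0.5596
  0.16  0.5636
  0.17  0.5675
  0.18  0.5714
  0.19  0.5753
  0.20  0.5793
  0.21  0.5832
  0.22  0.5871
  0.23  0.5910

$26.54

T = 0.5;  σ√T = 0.2616
ln(S/K) + (r + σ²/2)T = ln(235/231) + (0.007 + 0.37²/2)·0.5 = 0.0172 + 0.0377 = 0.0549
d₁ = 0.0549 / 0.2616 = 0.2098 → 0.21
d₂ = d₁ − σ√T = 0.2098 − 0.2616 = -0.0518 → -0.05
exp(−rT) = exp(−0.007·0.5) = 0.9965
N(d₁) = N(0.21) = 0.5832;  N(d₂) = N(-0.05) = 0.4801
C = 235·0.5832 − 231·0.9965·0.4801 = 137.0520 − 110.5149 = 26.5371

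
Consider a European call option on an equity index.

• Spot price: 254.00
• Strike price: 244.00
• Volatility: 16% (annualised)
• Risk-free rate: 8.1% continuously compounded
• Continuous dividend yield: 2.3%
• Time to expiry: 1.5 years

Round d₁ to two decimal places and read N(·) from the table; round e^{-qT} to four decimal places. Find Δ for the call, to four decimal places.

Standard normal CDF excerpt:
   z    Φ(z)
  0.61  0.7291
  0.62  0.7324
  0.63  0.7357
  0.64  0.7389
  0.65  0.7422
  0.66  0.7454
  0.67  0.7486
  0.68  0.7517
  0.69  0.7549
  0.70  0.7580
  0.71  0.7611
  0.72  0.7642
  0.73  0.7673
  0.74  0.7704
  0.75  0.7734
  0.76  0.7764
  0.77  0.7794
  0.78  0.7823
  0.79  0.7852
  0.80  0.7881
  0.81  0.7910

0.7472

T = 1.5;  σ√T = 0.1960
d₁ = [ln(254/244) + (0.081 − 0.023 + ½·0.16²)·1.5] / (σ√T) = (0.0402 + 0.1062) / 0.1960 = 0.7469 ⇒ 0.75
N(d₁) = N(0.75) = 0.7734
Δ_call = e^(−qT)·N(d₁) = 0.9661·0.7734 = 0.7472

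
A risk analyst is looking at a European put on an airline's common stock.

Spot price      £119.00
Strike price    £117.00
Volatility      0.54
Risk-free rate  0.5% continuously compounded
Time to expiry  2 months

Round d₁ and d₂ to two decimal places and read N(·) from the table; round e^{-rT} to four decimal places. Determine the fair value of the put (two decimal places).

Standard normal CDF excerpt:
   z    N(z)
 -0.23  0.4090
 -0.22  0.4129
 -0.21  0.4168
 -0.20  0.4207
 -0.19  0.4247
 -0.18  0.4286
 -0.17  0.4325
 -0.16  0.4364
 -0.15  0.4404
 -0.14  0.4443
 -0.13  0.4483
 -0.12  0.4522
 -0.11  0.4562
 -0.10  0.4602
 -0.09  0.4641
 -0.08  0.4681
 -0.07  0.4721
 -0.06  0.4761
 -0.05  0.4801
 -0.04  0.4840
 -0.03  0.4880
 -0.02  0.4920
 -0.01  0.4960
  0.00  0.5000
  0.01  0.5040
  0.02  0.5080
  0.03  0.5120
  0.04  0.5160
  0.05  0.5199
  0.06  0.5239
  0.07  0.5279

£9.32

σ√T = 0.54·√0.1667 = 0.2205
ln(S/K) + (r + σ²/2)T = ln(119/117) + (0.005 + 0.54²/2)·0.1667 = 0.0169 + 0.0251 = 0.0421
d₁ = 0.0421 / 0.2205 = 0.1909 → 0.19
d₂ = d₁ − σ√T = 0.1909 − 0.2205 = -0.0296 → -0.03
e^(−rT) = e^(−0.005·0.1667) = 0.9992
N(−d₂) = N(0.03) = 0.5120;  N(−d₁) = N(-0.19) = 0.4247
P = 117·0.9992·0.5120 − 119·0.4247 = 59.8561 − 50.5393 = 9.3168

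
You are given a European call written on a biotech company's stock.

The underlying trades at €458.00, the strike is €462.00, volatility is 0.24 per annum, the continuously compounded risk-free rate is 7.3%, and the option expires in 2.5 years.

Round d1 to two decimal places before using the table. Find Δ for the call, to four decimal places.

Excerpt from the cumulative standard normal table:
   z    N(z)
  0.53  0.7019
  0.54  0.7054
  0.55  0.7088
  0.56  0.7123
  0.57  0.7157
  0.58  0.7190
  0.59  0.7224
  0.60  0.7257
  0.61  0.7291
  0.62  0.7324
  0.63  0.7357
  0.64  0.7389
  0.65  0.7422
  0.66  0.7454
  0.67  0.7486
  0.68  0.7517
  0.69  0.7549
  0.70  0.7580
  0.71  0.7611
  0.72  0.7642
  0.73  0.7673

0.7422

σ√T = 0.24·√2.5 = 0.3795
ln(S/K) + (r + σ²/2)T = ln(458/462) + (0.073 + 0.24²/2)·2.5 = -0.0087 + 0.2545 = 0.2458
d₁ = 0.2458 / 0.3795 = 0.6478 → 0.65
N(d₁) = N(0.65) = 0.7422
Δ_call = N(d₁) = 0.7422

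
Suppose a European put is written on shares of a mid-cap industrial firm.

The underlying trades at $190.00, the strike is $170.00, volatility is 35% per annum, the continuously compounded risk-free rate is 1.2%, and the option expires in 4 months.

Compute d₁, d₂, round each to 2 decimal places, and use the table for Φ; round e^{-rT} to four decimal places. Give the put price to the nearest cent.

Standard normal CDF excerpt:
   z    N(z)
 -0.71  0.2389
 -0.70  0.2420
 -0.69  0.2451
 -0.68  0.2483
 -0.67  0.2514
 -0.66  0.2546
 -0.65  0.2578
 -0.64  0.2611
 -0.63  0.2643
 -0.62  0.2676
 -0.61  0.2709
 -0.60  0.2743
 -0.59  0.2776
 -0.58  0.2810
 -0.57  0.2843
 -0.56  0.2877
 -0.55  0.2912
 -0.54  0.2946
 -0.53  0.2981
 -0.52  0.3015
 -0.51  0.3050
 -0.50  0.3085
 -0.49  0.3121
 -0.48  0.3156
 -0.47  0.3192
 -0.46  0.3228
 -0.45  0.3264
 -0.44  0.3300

σ√T = 0.35 × 0.5774 = 0.2021
d₁ = [ln(190/170) + (0.012 + 0.35²/2)·0.3333] / 0.2021 = [0.1112 + 0.0244] / 0.2021 = 0.6713 ⇒ 0.67
d₂ = d₁ − σ√T = 0.6713 − 0.2021 = 0.4692 ⇒ 0.47
e^(−rT) = e^(−0.012·0.3333) = 0.9960
N(−d₂) = N(-0.47) = 0.3192;  N(−d₁) = N(-0.67) = 0.2514
P = 170·0.9960·0.3192 − 190·0.2514 = 54.0469 − 47.7660 = 6.2809

$6.28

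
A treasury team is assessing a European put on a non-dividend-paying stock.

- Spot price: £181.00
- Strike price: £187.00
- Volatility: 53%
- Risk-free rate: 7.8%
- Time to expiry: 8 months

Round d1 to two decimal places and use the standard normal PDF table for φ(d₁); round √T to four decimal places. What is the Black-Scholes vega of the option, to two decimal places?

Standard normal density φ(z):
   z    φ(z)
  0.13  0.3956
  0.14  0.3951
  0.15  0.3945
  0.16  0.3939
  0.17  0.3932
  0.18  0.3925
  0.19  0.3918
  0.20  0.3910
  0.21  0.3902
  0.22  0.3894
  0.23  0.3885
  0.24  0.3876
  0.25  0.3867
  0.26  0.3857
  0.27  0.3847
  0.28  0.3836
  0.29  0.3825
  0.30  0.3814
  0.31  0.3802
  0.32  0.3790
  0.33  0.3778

T = 0.6667;  σ√T = 0.4327
d₁ = [ln(181/187) + (0.078 + ½·0.53²)·0.6667] / (σ√T) = (-0.0326 + 0.1456) / 0.4327 = 0.2612 which rounds to 0.26
√T = √0.6667 = 0.8165
φ(d₁) = φ(0.26) = 0.3857
vega = S·φ(d₁)·√T = 181·0.3857·0.8165 = 57.0013

57.00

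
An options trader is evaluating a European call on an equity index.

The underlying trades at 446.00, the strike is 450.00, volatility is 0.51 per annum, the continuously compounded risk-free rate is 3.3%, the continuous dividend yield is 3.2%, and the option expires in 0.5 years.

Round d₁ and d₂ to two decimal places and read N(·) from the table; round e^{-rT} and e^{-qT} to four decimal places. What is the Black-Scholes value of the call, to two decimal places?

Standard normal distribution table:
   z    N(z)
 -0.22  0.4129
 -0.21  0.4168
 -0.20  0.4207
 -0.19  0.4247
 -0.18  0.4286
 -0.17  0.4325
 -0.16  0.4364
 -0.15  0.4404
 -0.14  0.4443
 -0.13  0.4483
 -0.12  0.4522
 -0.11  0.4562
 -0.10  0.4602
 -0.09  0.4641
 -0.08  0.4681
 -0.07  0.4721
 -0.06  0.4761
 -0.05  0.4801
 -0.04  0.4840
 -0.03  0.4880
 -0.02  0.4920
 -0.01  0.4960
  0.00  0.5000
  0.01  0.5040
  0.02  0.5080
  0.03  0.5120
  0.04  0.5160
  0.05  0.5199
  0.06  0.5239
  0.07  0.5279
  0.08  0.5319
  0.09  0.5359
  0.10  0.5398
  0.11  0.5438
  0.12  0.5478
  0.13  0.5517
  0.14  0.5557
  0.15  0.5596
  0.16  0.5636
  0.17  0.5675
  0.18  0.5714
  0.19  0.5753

61.16

σ√T = 0.51 × 0.7071 = 0.3606
d₁ = [ln(446/450) + (0.033 − 0.032 + 0.51²/2)·0.5] / 0.3606 = [-0.0089 + 0.0655] / 0.3606 = 0.1569 ≈ 0.16
d₂ = d₁ − σ√T = 0.1569 − 0.3606 = -0.2037 ≈ -0.20
exp(−qT) = exp(−0.032·0.5) = 0.9841;  exp(−rT) = exp(−0.033·0.5) = 0.9836
N(d₁) = N(0.16) = 0.5636;  N(d₂) = N(-0.20) = 0.4207
C = 446·0.9841·0.5636 − 450·0.9836·0.4207 = 247.3689 − 186.2102 = 61.1587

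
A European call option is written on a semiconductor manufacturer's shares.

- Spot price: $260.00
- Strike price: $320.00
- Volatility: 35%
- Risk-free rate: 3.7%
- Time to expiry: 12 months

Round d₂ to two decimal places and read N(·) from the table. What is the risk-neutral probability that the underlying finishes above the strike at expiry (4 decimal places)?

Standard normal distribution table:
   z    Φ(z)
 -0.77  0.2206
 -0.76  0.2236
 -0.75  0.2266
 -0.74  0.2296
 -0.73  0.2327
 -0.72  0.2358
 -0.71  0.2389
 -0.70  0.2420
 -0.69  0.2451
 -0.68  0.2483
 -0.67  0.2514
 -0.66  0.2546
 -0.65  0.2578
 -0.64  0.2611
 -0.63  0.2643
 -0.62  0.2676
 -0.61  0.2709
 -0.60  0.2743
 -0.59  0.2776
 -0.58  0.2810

σ√T = 0.35 × 1.0000 = 0.3500
ln(S/K) + (r + σ²/2)T = ln(260/320) + (0.037 + 0.35²/2)·1 = -0.2076 + 0.0982 = -0.1094
d₁ = -0.1094 / 0.3500 = -0.3125 which rounds to -0.31
d₂ = d₁ − σ√T = -0.3125 − 0.3500 = -0.6625 which rounds to -0.66
Pr(exercise) under Q = N(d₂) = 0.2546

0.2546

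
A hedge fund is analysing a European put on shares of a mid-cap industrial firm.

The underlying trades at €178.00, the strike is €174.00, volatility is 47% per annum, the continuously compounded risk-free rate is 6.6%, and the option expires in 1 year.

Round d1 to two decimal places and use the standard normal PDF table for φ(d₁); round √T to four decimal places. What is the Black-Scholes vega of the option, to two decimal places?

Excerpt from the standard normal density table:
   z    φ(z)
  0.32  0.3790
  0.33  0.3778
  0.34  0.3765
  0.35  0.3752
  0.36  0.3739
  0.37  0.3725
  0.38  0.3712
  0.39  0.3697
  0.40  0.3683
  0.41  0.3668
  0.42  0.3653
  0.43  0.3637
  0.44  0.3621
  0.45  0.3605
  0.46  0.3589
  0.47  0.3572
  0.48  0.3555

65.02

T = 1;  σ√T = 0.4700
d₁ = [ln(178/174) + (0.066 + 0.47²/2)·1] / 0.4700 = [0.0227 + 0.1764] / 0.4700 = 0.4238 ≈ 0.42
√T = √1 = 1.0000
φ(d₁) = φ(0.42) = 0.3653
vega = S·φ(d₁)·√T = 178·0.3653·1.0000 = 65.0234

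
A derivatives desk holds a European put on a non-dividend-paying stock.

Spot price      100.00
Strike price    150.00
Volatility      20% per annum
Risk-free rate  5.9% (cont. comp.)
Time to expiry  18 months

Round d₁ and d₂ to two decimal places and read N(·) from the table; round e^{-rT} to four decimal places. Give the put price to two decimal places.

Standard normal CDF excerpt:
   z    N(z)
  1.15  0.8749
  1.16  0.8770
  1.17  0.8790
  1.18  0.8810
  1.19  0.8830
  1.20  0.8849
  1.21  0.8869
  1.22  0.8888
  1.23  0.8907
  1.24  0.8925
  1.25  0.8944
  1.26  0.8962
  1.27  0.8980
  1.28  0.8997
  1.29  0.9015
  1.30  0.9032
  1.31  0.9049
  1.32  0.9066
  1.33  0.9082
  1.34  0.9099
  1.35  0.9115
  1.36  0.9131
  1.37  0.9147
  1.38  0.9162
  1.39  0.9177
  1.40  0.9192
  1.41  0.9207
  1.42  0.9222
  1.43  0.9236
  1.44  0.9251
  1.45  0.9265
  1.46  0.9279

T = 1.5;  σ√T = 0.2449
ln(S/K) + (r + σ²/2)T = ln(100/150) + (0.059 + 0.2²/2)·1.5 = -0.4055 + 0.1185 = -0.2870
d₁ = -0.2870 / 0.2449 = -1.1715 which rounds to -1.17
d₂ = d₁ − σ√T = -1.1715 − 0.2449 = -1.4165 which rounds to -1.42
exp(−rT) = exp(−0.059·1.5) = 0.9153
N(−d₂) = N(1.42) = 0.9222;  N(−d₁) = N(1.17) = 0.8790
P = 150·0.9153·0.9222 − 100·0.8790 = 126.6134 − 87.9000 = 38.7134

38.71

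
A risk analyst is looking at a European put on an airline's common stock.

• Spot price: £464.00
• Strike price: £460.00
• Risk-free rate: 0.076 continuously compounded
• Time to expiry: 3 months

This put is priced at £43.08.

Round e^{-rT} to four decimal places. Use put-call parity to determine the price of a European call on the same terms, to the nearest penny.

exp(−rT) = exp(−0.076·0.25) = 0.9812
Put-call parity: C − P = S − K·e^(−rT) = 464 − 460·0.9812 = 464 − 451.3520 = 12.6480
C = P + (C − P) = 43.08 + (12.6480) = 55.7280

£55.73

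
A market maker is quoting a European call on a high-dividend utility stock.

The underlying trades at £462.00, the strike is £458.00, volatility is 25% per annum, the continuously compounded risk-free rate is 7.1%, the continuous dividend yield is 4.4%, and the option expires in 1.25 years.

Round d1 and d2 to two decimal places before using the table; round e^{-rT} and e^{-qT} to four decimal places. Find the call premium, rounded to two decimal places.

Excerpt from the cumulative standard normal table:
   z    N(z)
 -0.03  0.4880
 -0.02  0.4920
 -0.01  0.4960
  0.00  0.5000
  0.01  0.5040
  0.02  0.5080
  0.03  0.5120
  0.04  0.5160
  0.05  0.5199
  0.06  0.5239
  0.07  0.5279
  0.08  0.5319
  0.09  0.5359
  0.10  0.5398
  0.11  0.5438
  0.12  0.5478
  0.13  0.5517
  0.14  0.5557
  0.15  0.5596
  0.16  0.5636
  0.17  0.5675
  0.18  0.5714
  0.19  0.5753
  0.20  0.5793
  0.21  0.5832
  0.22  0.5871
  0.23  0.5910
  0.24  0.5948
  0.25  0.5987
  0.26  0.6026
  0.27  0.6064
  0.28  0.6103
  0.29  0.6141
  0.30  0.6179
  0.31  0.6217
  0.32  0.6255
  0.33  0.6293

£57.30

σ√T = 0.25·√1.25 = 0.2795
d₁ = [ln(462/458) + (0.071 − 0.044 + 0.25²/2)·1.25] / 0.2795 = [0.0087 + 0.0728] / 0.2795 = 0.2916 which rounds to 0.29
d₂ = d₁ − σ√T = 0.2916 − 0.2795 = 0.0121 which rounds to 0.01
e^(−qT) = e^(−0.044·1.25) = 0.9465;  e^(−rT) = e^(−0.071·1.25) = 0.9151
C = 462·0.9465·N(0.29) − 458·0.9151·N(0.01) = 462·0.9465·0.6141 − 458·0.9151·0.5040 = 268.5355 − 211.2344 = 57.3011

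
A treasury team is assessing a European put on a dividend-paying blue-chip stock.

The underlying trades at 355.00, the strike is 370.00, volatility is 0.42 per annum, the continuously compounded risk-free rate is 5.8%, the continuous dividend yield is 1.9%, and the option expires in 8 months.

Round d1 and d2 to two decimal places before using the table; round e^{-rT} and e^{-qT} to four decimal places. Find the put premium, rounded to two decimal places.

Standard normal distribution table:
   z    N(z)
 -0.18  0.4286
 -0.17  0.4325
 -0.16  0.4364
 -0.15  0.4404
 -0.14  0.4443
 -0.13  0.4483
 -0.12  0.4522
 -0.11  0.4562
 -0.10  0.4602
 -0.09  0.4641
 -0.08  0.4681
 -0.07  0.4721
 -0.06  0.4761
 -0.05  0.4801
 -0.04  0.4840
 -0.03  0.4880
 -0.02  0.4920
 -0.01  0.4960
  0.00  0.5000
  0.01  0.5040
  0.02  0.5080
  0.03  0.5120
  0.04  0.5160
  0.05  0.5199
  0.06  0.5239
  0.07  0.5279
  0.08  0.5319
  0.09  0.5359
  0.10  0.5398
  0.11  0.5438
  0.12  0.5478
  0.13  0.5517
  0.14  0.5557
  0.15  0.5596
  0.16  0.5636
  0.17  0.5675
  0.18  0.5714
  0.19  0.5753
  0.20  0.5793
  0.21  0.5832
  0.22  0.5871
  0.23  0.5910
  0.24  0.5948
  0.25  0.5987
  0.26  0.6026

51.85

T = 0.6667;  σ√T = 0.3429
d₁ = [ln(355/370) + (0.058 − 0.019 + 0.42²/2)·0.6667] / 0.3429 = [-0.0414 + 0.0848] / 0.3429 = 0.1266 ≈ 0.13
d₂ = d₁ − σ√T = 0.1266 − 0.3429 = -0.2163 ≈ -0.22
e^(−qT) = e^(−0.019·0.6667) = 0.9874;  e^(−rT) = e^(−0.058·0.6667) = 0.9621
N(−d₂) = N(0.22) = 0.5871;  N(−d₁) = N(-0.13) = 0.4483
P = 370·0.9621·0.5871 − 355·0.9874·0.4483 = 208.9941 − 157.1413 = 51.8528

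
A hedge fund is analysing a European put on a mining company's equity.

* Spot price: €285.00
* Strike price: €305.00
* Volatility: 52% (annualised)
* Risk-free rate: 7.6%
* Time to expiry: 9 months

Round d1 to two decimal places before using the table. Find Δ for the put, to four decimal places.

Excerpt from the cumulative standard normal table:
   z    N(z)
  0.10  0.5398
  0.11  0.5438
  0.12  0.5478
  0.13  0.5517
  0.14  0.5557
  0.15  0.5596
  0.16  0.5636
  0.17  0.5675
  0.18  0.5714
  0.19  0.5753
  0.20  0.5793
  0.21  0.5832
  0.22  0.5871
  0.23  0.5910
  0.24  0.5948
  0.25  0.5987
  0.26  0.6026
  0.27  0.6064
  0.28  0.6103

-0.4207

σ√T = 0.52 × 0.8660 = 0.4503
d₁ = [ln(285/305) + (0.076 + 0.52²/2)·0.75] / 0.4503 = [-0.0678 + 0.1584] / 0.4503 = 0.2011 → 0.20
N(d₁) = N(0.20) = 0.5793
Δ_put = N(d₁) − 1 = 0.5793 − 1 = -0.4207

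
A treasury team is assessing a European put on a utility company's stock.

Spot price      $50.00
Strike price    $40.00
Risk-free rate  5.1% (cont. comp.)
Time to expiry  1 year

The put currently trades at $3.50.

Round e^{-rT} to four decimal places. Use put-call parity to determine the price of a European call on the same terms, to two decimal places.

$15.49

exp(−rT) = exp(−0.051·1) = 0.9503
Put-call parity: C − P = S − K·e^(−rT) = 50 − 40·0.9503 = 50 − 38.0120 = 11.9880
C = P + (C − P) = 3.50 + (11.9880) = 15.4880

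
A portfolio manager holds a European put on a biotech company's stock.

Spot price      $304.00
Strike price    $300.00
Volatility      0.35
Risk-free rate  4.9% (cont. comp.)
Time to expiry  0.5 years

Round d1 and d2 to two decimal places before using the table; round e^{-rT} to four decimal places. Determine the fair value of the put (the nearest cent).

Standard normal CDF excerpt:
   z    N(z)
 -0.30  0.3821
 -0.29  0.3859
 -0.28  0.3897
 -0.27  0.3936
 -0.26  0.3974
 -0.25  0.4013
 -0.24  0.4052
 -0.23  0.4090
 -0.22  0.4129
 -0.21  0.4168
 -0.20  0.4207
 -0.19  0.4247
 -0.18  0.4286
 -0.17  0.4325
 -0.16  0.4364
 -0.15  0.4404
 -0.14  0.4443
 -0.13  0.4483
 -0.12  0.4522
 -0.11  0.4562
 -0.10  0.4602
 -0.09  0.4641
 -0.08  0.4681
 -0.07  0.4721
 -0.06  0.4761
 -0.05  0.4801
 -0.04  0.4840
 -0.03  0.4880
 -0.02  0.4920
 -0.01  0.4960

$24.39

σ√T = 0.35·√0.5 = 0.2475
d₁ = [ln(304/300) + (0.049 + 0.35²/2)·0.5] / 0.2475 = [0.0132 + 0.0551] / 0.2475 = 0.2763 → 0.28
d₂ = d₁ − σ√T = 0.2763 − 0.2475 = 0.0288 → 0.03
e^(−rT) = e^(−0.049·0.5) = 0.9758
N(−d₂) = N(-0.03) = 0.4880;  N(−d₁) = N(-0.28) = 0.3897
P = 300·0.9758·0.4880 − 304·0.3897 = 142.8571 − 118.4688 = 24.3883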